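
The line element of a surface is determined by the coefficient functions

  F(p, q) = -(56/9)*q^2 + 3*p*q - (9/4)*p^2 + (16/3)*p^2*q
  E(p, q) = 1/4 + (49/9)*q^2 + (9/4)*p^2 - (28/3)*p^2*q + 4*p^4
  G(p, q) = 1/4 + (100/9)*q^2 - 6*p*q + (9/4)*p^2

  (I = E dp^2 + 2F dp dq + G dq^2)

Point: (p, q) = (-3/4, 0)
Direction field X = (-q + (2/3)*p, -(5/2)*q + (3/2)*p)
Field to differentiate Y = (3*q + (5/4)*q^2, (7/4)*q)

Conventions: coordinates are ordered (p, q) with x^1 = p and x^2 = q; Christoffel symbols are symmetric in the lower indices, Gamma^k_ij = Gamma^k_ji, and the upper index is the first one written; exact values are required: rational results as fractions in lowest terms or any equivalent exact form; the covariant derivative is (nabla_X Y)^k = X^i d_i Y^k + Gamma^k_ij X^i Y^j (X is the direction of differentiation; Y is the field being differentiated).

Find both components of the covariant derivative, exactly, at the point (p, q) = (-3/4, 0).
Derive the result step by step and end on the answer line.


E = 89/32, F = -81/64, G = 97/64 at the point
E_p = -81/8, E_q = -21/4, F_p = 27/8, F_q = 3/4, G_p = -27/8, G_q = 9/2
EG - F^2 = 10705/4096;  g^inv = (4096/10705) * [[97/64, 81/64], [81/64, 89/32]]
first-kind symbols [ij,l] = (1/2)(d_i g_jl + d_j g_il - d_l g_ij): [pp,p] = E_p/2 = -81/16, [pp,q] = F_p - E_q/2 = 6, [pq,p] = E_q/2 = -21/8, [pq,q] = G_p/2 = -27/16, [qq,p] = F_q - G_p/2 = 39/16, [qq,q] = G_q/2 = 9/4
Gamma^p_ij = (G*[ij,p] - F*[ij,q])/(EG - F^2), Gamma^q_ij = (E*[ij,q] - F*[ij,p])/(EG - F^2)
Gamma_ppp = -324/10705, Gamma_ppq = -25044/10705, Gamma_pqq = 26796/10705, Gamma_qpp = 42108/10705, Gamma_qpq = -32832/10705, Gamma_qqq = 38268/10705
X = (-1/2, -9/8), Y = (0, 0) at the point

Answer: (nabla_X Y)^p = -27/8, (nabla_X Y)^q = -63/32


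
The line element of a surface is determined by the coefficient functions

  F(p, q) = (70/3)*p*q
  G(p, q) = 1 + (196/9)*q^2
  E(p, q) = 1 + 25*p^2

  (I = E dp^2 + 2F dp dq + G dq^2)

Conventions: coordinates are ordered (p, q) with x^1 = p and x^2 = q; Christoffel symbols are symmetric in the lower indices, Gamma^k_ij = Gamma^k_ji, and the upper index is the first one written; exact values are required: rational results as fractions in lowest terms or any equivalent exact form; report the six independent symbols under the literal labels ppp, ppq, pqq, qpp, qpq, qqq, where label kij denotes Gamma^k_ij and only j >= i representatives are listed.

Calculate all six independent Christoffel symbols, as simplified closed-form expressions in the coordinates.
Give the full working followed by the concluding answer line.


E = 1 + 25*p^2; F = (70/3)*p*q; G = 1 + (196/9)*q^2
Gamma^k_ij = (1/2) g^{kl} (d_i g_jl + d_j g_il - d_l g_ij), with g^inv = (1/(EG-F^2)) [[G, -F], [-F, E]]
first partials: E_p = 50*p, E_q = 0, F_p = (70/3)*q, F_q = (70/3)*p, G_p = 0, G_q = (392/9)*q
D = EG - F^2 = 1 + (196/9)*q^2 + 25*p^2
expanded: Gamma^p_pp = (G E_p - 2F F_p + F E_q)/(2D), Gamma^p_pq = (G E_q - F G_p)/(2D), Gamma^p_qq = (2G F_q - G G_p - F G_q)/(2D), Gamma^q_pp = (2E F_p - E E_q - F E_p)/(2D), Gamma^q_pq = (E G_p - F E_q)/(2D), Gamma^q_qq = (E G_q - 2F F_q + F G_p)/(2D); substitute and cancel common factors

Answer: Gamma_ppp = 225*p/(225*p^2 + 196*q^2 + 9), Gamma_ppq = 0, Gamma_pqq = 210*p/(225*p^2 + 196*q^2 + 9), Gamma_qpp = 210*q/(225*p^2 + 196*q^2 + 9), Gamma_qpq = 0, Gamma_qqq = 196*q/(225*p^2 + 196*q^2 + 9)


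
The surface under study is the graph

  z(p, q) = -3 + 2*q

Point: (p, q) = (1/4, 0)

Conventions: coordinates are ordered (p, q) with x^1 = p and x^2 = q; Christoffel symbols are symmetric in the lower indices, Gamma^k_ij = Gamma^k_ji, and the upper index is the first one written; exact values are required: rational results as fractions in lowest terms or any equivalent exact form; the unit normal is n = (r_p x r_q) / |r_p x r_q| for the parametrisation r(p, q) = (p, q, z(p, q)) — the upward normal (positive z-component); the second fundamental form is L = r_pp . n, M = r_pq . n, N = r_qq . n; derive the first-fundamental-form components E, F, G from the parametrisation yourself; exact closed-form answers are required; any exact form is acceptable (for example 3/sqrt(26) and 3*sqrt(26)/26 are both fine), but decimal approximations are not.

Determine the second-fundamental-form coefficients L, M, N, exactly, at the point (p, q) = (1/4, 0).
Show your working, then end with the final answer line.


z_p = 0, z_q = 2, z_pp = 0, z_pq = 0, z_qq = 0
E = 1, F = 0, G = 5; answer radicand W^2 = 5
unnormalised second-form numerators: l = 0, m = 0, n = 0; L = l/sqrt(5), and similarly M = m/sqrt(W^2), N = n/sqrt(W^2)

Answer: L = 0, M = 0, N = 0


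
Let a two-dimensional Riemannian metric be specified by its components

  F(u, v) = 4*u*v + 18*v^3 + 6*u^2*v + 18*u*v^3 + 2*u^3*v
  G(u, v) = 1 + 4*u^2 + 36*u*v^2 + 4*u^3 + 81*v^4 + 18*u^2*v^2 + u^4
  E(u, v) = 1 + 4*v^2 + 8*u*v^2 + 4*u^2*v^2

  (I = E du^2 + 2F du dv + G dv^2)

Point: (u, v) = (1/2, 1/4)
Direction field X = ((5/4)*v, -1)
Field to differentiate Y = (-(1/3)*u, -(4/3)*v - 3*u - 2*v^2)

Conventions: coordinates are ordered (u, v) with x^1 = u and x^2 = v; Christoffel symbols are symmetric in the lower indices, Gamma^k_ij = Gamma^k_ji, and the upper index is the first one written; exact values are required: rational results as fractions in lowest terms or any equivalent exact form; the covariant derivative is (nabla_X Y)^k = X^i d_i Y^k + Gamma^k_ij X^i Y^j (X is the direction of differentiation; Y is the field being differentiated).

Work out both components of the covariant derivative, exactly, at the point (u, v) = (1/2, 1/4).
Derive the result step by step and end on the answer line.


E = 25/16, F = 87/64, G = 1097/256 at the point
E_u = 3/4, E_v = 9/2, F_u = 101/32, F_v = 141/16, G_u = 87/8, G_v = 261/16
EG - F^2 = 1241/256;  g^inv = (256/1241) * [[1097/256, -87/64], [-87/64, 25/16]]
first-kind symbols [ij,l] = (1/2)(d_i g_jl + d_j g_il - d_l g_ij): [uu,u] = E_u/2 = 3/8, [uu,v] = F_u - E_v/2 = 29/32, [uv,u] = E_v/2 = 9/4, [uv,v] = G_u/2 = 87/16, [vv,u] = F_v - G_u/2 = 27/8, [vv,v] = G_v/2 = 261/32
Gamma^u_ij = (G*[ij,u] - F*[ij,v])/(EG - F^2), Gamma^v_ij = (E*[ij,v] - F*[ij,u])/(EG - F^2)
Gamma_uuu = 96/1241, Gamma_uuv = 576/1241, Gamma_uvv = 864/1241, Gamma_vuu = 232/1241, Gamma_vuv = 1392/1241, Gamma_vvv = 2088/1241
X = (5/16, -1), Y = (-1/6, -47/24) at the point

Answer: (nabla_X Y)^u = 62459/59568, (nabla_X Y)^v = 249085/59568


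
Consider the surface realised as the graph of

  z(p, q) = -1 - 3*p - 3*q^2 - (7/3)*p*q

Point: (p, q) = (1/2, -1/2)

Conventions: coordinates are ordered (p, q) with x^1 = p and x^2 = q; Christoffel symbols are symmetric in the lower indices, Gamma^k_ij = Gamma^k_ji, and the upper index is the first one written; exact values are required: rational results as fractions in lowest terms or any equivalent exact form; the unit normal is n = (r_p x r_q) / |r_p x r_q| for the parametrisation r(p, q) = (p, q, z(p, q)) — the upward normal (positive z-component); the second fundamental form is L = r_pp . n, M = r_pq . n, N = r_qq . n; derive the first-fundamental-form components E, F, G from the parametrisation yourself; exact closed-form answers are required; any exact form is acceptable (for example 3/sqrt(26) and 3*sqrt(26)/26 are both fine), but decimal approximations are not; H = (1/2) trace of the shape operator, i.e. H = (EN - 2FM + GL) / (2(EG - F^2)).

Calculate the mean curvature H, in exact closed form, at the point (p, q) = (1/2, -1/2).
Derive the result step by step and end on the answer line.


z_p = -11/6, z_q = 11/6, z_pp = 0, z_pq = -7/3, z_qq = -6
E = 157/36, F = -121/36, G = 157/36; answer radicand W^2 = 139/18
unnormalised second-form numerators: l = 0, m = -7/3, n = -6; L = l/sqrt(139/18), and similarly M = m/sqrt(W^2), N = n/sqrt(W^2)
H = (E*n - 2*F*m + G*l) / (2*(EG - F^2)*sqrt(W^2)); E*n - 2*F*m + G*l = -1130/27, EG - F^2 = 139/18, so H = (-1130/417)/sqrt(139/18)

Answer: H = -1130*sqrt(278)/19321


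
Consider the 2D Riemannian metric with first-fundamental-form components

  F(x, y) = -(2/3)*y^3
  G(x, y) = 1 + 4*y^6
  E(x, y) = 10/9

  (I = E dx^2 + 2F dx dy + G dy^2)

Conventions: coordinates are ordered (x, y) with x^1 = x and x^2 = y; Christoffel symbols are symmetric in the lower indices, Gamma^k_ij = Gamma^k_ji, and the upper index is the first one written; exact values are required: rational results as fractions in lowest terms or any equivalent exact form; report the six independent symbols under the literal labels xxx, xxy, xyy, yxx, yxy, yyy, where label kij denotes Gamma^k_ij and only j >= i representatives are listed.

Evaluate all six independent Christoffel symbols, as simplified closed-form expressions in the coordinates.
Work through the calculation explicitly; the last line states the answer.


E = 10/9; F = -(2/3)*y^3; G = 1 + 4*y^6
Gamma^k_ij = (1/2) g^{kl} (d_i g_jl + d_j g_il - d_l g_ij), with g^inv = (1/(EG-F^2)) [[G, -F], [-F, E]]
first partials: E_x = 0, E_y = 0, F_x = 0, F_y = -2*y^2, G_x = 0, G_y = 24*y^5
D = EG - F^2 = 10/9 + 4*y^6
expanded: Gamma^x_xx = (G E_x - 2F F_x + F E_y)/(2D), Gamma^x_xy = (G E_y - F G_x)/(2D), Gamma^x_yy = (2G F_y - G G_x - F G_y)/(2D), Gamma^y_xx = (2E F_x - E E_y - F E_x)/(2D), Gamma^y_xy = (E G_x - F E_y)/(2D), Gamma^y_yy = (E G_y - 2F F_y + F G_x)/(2D); substitute and cancel common factors

Answer: Gamma_xxx = 0, Gamma_xxy = 0, Gamma_xyy = -9*y^2/(18*y^6 + 5), Gamma_yxx = 0, Gamma_yxy = 0, Gamma_yyy = 54*y^5/(18*y^6 + 5)


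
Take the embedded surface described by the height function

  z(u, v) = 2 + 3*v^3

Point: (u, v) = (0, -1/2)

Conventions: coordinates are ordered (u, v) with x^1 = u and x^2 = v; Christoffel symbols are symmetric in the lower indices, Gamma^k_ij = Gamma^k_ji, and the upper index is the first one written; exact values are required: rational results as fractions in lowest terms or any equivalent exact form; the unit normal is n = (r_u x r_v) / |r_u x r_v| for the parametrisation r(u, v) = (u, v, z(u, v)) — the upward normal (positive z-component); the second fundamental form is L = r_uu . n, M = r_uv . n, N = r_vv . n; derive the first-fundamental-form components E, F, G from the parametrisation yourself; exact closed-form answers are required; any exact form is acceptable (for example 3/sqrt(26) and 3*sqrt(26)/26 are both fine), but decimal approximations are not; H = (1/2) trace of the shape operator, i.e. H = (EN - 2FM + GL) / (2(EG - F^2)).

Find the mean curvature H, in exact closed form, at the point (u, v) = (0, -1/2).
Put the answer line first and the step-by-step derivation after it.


Answer: H = -288*sqrt(97)/9409

z_u = 0, z_v = 9/4, z_uu = 0, z_uv = 0, z_vv = -9
E = 1, F = 0, G = 97/16; answer radicand W^2 = 97/16
unnormalised second-form numerators: l = 0, m = 0, n = -9; L = l/sqrt(97/16), and similarly M = m/sqrt(W^2), N = n/sqrt(W^2)
H = (E*n - 2*F*m + G*l) / (2*(EG - F^2)*sqrt(W^2)); E*n - 2*F*m + G*l = -9, EG - F^2 = 97/16, so H = (-72/97)/sqrt(97/16)


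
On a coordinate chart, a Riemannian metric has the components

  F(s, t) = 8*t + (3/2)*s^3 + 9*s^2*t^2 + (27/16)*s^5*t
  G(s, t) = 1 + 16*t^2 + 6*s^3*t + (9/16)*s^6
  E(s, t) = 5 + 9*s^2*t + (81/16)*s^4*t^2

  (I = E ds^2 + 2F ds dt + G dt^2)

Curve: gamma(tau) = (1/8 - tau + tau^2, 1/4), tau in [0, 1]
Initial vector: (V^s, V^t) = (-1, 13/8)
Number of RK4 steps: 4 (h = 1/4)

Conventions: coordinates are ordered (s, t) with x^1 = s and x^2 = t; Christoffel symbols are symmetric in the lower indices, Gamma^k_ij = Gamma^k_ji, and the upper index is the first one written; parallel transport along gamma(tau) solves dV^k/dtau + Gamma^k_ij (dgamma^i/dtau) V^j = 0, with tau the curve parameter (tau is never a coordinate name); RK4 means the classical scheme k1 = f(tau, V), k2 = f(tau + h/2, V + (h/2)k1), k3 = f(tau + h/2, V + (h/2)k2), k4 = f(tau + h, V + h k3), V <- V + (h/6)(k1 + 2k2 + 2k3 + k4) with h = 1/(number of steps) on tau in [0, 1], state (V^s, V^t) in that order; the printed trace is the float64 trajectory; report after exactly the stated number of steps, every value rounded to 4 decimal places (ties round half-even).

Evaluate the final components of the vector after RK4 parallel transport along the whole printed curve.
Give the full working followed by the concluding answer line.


gamma'(tau) = (-1 + 2*tau, 0); f(tau, V)^k = -Gamma^k_ij(gamma(tau)) gamma'^i(tau) V^j; h = 1/4; intermediate values shown to 6 dp
curve data and Christoffel symbols at the stage parameters:
  tau = 0.000000: gamma = (0.125000, 0.250000), gamma' = (-1.000000, 0.000000); Gamma_sss = 0.046783, Gamma_sst = 0.011696, Gamma_stt = 1.330728, Gamma_tss = 0.023323, Gamma_tst = 0.005831, Gamma_ttt = 0.663423
  tau = 0.125000: gamma = (0.015625, 0.250000), gamma' = (-0.750000, 0.000000); Gamma_sss = 0.005859, Gamma_sst = 0.000183, Gamma_stt = 1.333302, Gamma_tss = 0.002929, Gamma_tst = 0.000092, Gamma_ttt = 0.666607
  tau = 0.250000: gamma = (-0.062500, 0.250000), gamma' = (-0.500000, 0.000000); Gamma_sss = -0.023430, Gamma_sst = 0.002929, Gamma_stt = 1.332926, Gamma_tss = -0.011700, Gamma_tst = 0.001463, Gamma_ttt = 0.665610
  tau = 0.375000: gamma = (-0.109375, 0.250000), gamma' = (-0.250000, 0.000000); Gamma_sss = -0.040983, Gamma_sst = 0.008965, Gamma_stt = 1.332268, Gamma_tss = -0.020403, Gamma_tst = 0.004463, Gamma_ttt = 0.663249
  tau = 0.500000: gamma = (-0.125000, 0.250000), gamma' = (0.000000, 0.000000); Gamma_sss = -0.046829, Gamma_sst = 0.011707, Gamma_stt = 1.332021, Gamma_tss = -0.023278, Gamma_tst = 0.005819, Gamma_ttt = 0.662125
  tau = 0.625000: gamma = (-0.109375, 0.250000), gamma' = (0.250000, 0.000000); Gamma_sss = -0.040983, Gamma_sst = 0.008965, Gamma_stt = 1.332268, Gamma_tss = -0.020403, Gamma_tst = 0.004463, Gamma_ttt = 0.663249
  tau = 0.750000: gamma = (-0.062500, 0.250000), gamma' = (0.500000, 0.000000); Gamma_sss = -0.023430, Gamma_sst = 0.002929, Gamma_stt = 1.332926, Gamma_tss = -0.011700, Gamma_tst = 0.001463, Gamma_ttt = 0.665610
  tau = 0.875000: gamma = (0.015625, 0.250000), gamma' = (0.750000, 0.000000); Gamma_sss = 0.005859, Gamma_sst = 0.000183, Gamma_stt = 1.333302, Gamma_tss = 0.002929, Gamma_tst = 0.000092, Gamma_ttt = 0.666607
  tau = 1.000000: gamma = (0.125000, 0.250000), gamma' = (1.000000, 0.000000); Gamma_sss = 0.046783, Gamma_sst = 0.011696, Gamma_stt = 1.330728, Gamma_tss = 0.023323, Gamma_tst = 0.005831, Gamma_ttt = 0.663423
step 0: V^s = -1.0000, V^t = 1.6250
step 1: k1 = (-0.027778, -0.013848), k2 = (-0.004187, -0.002093), k3 = (-0.004174, -0.002087), k4 = (0.014106, 0.007044); V <- V + (h/6)(k1 + 2k2 + 2k3 + k4): V^s = -1.0013, V^t = 1.6244
step 2: k1 = (0.014109, 0.007045), k2 = (0.013883, 0.006912), k3 = (0.013883, 0.006912), k4 = (0.000000, 0.000000); V <- V + (h/6)(k1 + 2k2 + 2k3 + k4): V^s = -0.9984, V^t = 1.6258
step 3: k1 = (0.000000, 0.000000), k2 = (-0.013873, -0.006906), k3 = (-0.013889, -0.006914), k4 = (-0.014115, -0.007048); V <- V + (h/6)(k1 + 2k2 + 2k3 + k4): V^s = -1.0013, V^t = 1.6244
step 4: k1 = (-0.014109, -0.007045), k2 = (0.004185, 0.002092), k3 = (0.004175, 0.002087), k4 = (0.027789, 0.013854); V <- V + (h/6)(k1 + 2k2 + 2k3 + k4): V^s = -1.0000, V^t = 1.6250

Answer: V^s = -1.0000, V^t = 1.6250


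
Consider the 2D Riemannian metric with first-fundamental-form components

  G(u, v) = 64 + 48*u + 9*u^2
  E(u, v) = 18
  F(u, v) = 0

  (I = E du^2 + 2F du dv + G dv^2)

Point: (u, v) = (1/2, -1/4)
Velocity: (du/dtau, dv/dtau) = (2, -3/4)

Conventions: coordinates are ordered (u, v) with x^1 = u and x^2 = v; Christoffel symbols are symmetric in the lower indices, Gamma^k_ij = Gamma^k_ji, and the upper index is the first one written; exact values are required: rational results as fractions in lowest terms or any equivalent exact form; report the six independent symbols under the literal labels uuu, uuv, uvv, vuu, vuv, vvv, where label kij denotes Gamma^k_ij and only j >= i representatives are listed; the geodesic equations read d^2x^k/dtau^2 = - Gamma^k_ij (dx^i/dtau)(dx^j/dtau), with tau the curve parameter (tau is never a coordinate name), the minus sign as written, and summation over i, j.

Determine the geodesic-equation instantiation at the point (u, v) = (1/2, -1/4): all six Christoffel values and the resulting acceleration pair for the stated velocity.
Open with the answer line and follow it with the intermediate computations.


Answer: Gamma_uuu = 0, Gamma_uuv = 0, Gamma_uvv = -19/12, Gamma_vuu = 0, Gamma_vuv = 6/19, Gamma_vvv = 0; accelerations (d^2u/dtau^2, d^2v/dtau^2) = (57/64, 18/19)

E = 18, F = 0, G = 361/4 at the point
E_u = 0, E_v = 0, F_u = 0, F_v = 0, G_u = 57, G_v = 0
EG - F^2 = 3249/2;  g^inv = (2/3249) * [[361/4, 0], [0, 18]]
first-kind symbols [ij,l] = (1/2)(d_i g_jl + d_j g_il - d_l g_ij): [uu,u] = E_u/2 = 0, [uu,v] = F_u - E_v/2 = 0, [uv,u] = E_v/2 = 0, [uv,v] = G_u/2 = 57/2, [vv,u] = F_v - G_u/2 = -57/2, [vv,v] = G_v/2 = 0
Gamma^u_ij = (G*[ij,u] - F*[ij,v])/(EG - F^2), Gamma^v_ij = (E*[ij,v] - F*[ij,u])/(EG - F^2)
Gamma_uuu = 0, Gamma_uuv = 0, Gamma_uvv = -19/12, Gamma_vuu = 0, Gamma_vuv = 6/19, Gamma_vvv = 0
d^2u/dtau^2 = -(Gamma_uuu*(2)^2 + 2*Gamma_uuv*(2)*(-3/4) + Gamma_uvv*(-3/4)^2) = 57/64
d^2v/dtau^2 = -(Gamma_vuu*(2)^2 + 2*Gamma_vuv*(2)*(-3/4) + Gamma_vvv*(-3/4)^2) = 18/19


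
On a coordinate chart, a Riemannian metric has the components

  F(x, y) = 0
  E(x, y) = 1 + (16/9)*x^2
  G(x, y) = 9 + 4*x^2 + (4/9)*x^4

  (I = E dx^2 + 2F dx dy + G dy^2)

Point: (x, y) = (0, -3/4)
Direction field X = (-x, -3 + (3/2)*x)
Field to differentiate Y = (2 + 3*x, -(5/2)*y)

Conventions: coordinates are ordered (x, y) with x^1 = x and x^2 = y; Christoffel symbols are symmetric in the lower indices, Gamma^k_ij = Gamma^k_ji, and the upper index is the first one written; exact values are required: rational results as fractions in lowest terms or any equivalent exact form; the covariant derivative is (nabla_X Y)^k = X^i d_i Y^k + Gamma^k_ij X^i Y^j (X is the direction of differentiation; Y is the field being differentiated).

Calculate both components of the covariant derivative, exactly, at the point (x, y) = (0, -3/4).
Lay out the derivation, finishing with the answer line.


E = 1, F = 0, G = 9 at the point
E_x = 0, E_y = 0, F_x = 0, F_y = 0, G_x = 0, G_y = 0
EG - F^2 = 9;  g^inv = (1/9) * [[9, 0], [0, 1]]
first-kind symbols [ij,l] = (1/2)(d_i g_jl + d_j g_il - d_l g_ij): [xx,x] = E_x/2 = 0, [xx,y] = F_x - E_y/2 = 0, [xy,x] = E_y/2 = 0, [xy,y] = G_x/2 = 0, [yy,x] = F_y - G_x/2 = 0, [yy,y] = G_y/2 = 0
Gamma^x_ij = (G*[ij,x] - F*[ij,y])/(EG - F^2), Gamma^y_ij = (E*[ij,y] - F*[ij,x])/(EG - F^2)
Gamma_xxx = 0, Gamma_xxy = 0, Gamma_xyy = 0, Gamma_yxx = 0, Gamma_yxy = 0, Gamma_yyy = 0
X = (0, -3), Y = (2, 15/8) at the point

Answer: (nabla_X Y)^x = 0, (nabla_X Y)^y = 15/2


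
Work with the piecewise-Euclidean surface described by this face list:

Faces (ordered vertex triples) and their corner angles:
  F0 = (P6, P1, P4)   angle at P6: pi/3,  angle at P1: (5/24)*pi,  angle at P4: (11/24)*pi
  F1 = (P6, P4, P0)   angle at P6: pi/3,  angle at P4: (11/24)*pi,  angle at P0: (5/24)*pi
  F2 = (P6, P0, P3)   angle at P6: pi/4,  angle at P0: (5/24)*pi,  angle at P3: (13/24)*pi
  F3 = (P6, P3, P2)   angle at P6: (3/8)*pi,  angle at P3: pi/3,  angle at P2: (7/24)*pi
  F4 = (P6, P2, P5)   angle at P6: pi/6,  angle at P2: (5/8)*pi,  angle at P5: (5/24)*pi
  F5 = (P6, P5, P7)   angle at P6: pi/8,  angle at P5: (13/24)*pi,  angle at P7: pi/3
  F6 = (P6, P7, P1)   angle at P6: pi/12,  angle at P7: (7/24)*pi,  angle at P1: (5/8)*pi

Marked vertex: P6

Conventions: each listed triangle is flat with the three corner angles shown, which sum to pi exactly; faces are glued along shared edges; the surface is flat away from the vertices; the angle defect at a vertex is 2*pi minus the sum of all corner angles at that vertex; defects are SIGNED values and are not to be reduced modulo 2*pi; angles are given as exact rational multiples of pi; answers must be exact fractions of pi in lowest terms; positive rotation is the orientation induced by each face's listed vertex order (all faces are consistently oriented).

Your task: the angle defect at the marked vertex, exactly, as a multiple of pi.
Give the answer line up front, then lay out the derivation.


Answer: defect(P6) = pi/3

Sum of corner angles at P6: (5/3)*pi
defect = 2*pi - (5/3)*pi


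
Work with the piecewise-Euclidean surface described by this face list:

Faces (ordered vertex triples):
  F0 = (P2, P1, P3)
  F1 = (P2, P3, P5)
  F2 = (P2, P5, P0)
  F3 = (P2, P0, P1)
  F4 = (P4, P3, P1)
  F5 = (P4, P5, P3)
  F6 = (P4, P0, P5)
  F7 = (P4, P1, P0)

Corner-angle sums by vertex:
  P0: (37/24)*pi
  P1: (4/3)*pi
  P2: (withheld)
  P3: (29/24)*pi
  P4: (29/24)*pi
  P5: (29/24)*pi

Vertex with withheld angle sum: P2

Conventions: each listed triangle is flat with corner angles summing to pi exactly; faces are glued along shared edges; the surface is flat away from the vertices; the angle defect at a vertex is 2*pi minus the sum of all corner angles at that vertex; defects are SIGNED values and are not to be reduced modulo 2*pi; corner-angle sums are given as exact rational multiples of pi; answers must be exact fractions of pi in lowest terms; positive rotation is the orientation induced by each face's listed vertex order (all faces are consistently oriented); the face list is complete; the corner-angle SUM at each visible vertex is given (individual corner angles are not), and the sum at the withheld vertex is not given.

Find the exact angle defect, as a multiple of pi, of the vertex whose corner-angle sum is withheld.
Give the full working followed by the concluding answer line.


V = 6, E = 12, F = 8; chi = V - E + F = 2
Gauss-Bonnet: total defect = 2*pi*chi = 4*pi; visible defects sum to (7/2)*pi

Answer: defect(P2) = pi/2


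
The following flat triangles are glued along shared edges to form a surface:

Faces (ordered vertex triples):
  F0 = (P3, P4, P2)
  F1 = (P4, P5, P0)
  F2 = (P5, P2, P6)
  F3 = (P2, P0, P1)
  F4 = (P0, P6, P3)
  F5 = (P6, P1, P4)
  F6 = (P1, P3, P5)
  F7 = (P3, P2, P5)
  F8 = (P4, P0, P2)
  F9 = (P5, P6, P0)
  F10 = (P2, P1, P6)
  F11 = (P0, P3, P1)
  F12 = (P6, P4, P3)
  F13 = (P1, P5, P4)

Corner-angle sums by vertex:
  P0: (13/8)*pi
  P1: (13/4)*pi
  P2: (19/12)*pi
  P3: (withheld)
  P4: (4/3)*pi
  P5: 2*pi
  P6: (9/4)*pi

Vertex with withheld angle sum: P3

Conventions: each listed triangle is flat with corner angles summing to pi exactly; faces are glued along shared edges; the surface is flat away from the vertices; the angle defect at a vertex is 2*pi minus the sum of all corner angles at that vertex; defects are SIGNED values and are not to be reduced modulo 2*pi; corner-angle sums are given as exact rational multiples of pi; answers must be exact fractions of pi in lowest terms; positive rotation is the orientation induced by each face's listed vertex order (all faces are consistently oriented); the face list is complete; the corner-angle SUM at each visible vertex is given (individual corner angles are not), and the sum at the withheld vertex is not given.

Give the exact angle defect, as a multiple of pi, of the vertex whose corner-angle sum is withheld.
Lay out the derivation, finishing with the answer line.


V = 7, E = 21, F = 14; chi = V - E + F = 0
Gauss-Bonnet: total defect = 2*pi*chi = 0; visible defects sum to -pi/24

Answer: defect(P3) = pi/24


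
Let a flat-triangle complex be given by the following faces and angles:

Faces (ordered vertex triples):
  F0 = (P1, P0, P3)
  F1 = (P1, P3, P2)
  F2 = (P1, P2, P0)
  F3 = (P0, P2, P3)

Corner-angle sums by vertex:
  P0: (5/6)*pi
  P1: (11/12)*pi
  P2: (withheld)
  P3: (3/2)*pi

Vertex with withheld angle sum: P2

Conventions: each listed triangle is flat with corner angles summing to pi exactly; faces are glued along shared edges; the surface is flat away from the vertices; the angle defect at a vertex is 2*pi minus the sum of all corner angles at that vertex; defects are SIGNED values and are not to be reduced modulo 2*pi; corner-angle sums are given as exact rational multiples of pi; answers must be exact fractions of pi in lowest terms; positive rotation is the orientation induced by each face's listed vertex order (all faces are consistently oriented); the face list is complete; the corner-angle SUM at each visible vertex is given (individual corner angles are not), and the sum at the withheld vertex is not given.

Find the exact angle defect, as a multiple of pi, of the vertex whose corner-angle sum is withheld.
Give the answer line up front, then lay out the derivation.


Answer: defect(P2) = (5/4)*pi

V = 4, E = 6, F = 4; chi = V - E + F = 2
Gauss-Bonnet: total defect = 2*pi*chi = 4*pi; visible defects sum to (11/4)*pi


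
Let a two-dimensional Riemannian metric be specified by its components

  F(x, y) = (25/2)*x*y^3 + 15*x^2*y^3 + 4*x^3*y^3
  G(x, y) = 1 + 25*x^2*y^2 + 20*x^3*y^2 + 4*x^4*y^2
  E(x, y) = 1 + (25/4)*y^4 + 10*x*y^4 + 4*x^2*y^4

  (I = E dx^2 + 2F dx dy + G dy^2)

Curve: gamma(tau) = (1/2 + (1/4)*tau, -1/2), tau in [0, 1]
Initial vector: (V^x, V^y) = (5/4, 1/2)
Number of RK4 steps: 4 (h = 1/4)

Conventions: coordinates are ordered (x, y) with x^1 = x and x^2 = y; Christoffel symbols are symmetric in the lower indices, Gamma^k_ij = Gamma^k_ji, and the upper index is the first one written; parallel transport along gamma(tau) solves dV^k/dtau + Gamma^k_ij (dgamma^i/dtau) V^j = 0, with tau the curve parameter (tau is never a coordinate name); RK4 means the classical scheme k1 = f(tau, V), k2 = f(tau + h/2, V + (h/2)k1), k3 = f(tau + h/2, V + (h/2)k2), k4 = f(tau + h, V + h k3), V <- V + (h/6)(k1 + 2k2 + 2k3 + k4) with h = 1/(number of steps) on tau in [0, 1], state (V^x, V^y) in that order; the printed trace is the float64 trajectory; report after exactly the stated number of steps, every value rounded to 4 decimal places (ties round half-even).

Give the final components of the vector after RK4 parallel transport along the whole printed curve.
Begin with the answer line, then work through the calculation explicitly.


Answer: V^x = 1.2943, V^y = 0.4096

gamma'(tau) = (1/4, 0); f(tau, V)^k = -Gamma^k_ij(gamma(tau)) gamma'^i(tau) V^j; h = 1/4; intermediate values shown to 6 dp
curve data and Christoffel symbols at the stage parameters:
  tau = 0.000000: gamma = (0.500000, -0.500000), gamma' = (0.250000, 0.000000); Gamma_xxx = 0.108949, Gamma_xxy = -0.762646, Gamma_xyy = 0.653696, Gamma_yxx = -0.186770, Gamma_yxy = 1.307393, Gamma_yyy = -1.120623
  tau = 0.125000: gamma = (0.531250, -0.500000), gamma' = (0.250000, 0.000000); Gamma_xxx = 0.101520, Gamma_xxy = -0.723331, Gamma_xyy = 0.653932, Gamma_yxx = -0.183560, Gamma_yxy = 1.307865, Gamma_yyy = -1.182384
  tau = 0.250000: gamma = (0.562500, -0.500000), gamma' = (0.250000, 0.000000); Gamma_xxx = 0.094621, Gamma_xxy = -0.686003, Gamma_xyy = 0.651999, Gamma_yxx = -0.179862, Gamma_yxy = 1.303998, Gamma_yyy = -1.239360
  tau = 0.375000: gamma = (0.593750, -0.500000), gamma' = (0.250000, 0.000000); Gamma_xxx = 0.088233, Gamma_xxy = -0.650717, Gamma_xyy = 0.648304, Gamma_yxx = -0.175811, Gamma_yxy = 1.296608, Gamma_yyy = -1.291801
  tau = 0.500000: gamma = (0.625000, -0.500000), gamma' = (0.250000, 0.000000); Gamma_xxx = 0.082329, Gamma_xxy = -0.617469, Gamma_xyy = 0.643197, Gamma_yxx = -0.171519, Gamma_yxy = 1.286394, Gamma_yyy = -1.339994
  tau = 0.625000: gamma = (0.656250, -0.500000), gamma' = (0.250000, 0.000000); Gamma_xxx = 0.076881, Gamma_xxy = -0.586219, Gamma_xyy = 0.636973, Gamma_yxx = -0.167075, Gamma_yxy = 1.273946, Gamma_yyy = -1.384241
  tau = 0.750000: gamma = (0.687500, -0.500000), gamma' = (0.250000, 0.000000); Gamma_xxx = 0.071858, Gamma_xxy = -0.556898, Gamma_xyy = 0.629879, Gamma_yxx = -0.162549, Gamma_yxy = 1.259758, Gamma_yyy = -1.424847
  tau = 0.875000: gamma = (0.718750, -0.500000), gamma' = (0.250000, 0.000000); Gamma_xxx = 0.067228, Gamma_xxy = -0.529421, Gamma_xyy = 0.622122, Gamma_yxx = -0.157999, Gamma_yxy = 1.244243, Gamma_yyy = -1.462109
  tau = 1.000000: gamma = (0.750000, -0.500000), gamma' = (0.250000, 0.000000); Gamma_xxx = 0.062961, Gamma_xxy = -0.503689, Gamma_xyy = 0.613871, Gamma_yxx = -0.153468, Gamma_yxy = 1.227742, Gamma_yyy = -1.496311
step 0: V^x = 1.2500, V^y = 0.5000
step 1: k1 = (0.061284, -0.105058), k2 = (0.056122, -0.101475), k3 = (0.056220, -0.101651), k4 = (0.051491, -0.097876); V <- V + (h/6)(k1 + 2k2 + 2k3 + k4): V^x = 1.2641, V^y = 0.4746
step 2: k1 = (0.051496, -0.097886), k2 = (0.047195, -0.094040), k3 = (0.047285, -0.094219), k4 = (0.043369, -0.090351); V <- V + (h/6)(k1 + 2k2 + 2k3 + k4): V^x = 1.2759, V^y = 0.4511
step 3: k1 = (0.043372, -0.090359), k2 = (0.039826, -0.086549), k3 = (0.039905, -0.086719), k4 = (0.036684, -0.082983); V <- V + (h/6)(k1 + 2k2 + 2k3 + k4): V^x = 1.2859, V^y = 0.4294
step 4: k1 = (0.036686, -0.082988), k2 = (0.033775, -0.079378), k3 = (0.033841, -0.079532), k4 = (0.031197, -0.076043); V <- V + (h/6)(k1 + 2k2 + 2k3 + k4): V^x = 1.2943, V^y = 0.4096


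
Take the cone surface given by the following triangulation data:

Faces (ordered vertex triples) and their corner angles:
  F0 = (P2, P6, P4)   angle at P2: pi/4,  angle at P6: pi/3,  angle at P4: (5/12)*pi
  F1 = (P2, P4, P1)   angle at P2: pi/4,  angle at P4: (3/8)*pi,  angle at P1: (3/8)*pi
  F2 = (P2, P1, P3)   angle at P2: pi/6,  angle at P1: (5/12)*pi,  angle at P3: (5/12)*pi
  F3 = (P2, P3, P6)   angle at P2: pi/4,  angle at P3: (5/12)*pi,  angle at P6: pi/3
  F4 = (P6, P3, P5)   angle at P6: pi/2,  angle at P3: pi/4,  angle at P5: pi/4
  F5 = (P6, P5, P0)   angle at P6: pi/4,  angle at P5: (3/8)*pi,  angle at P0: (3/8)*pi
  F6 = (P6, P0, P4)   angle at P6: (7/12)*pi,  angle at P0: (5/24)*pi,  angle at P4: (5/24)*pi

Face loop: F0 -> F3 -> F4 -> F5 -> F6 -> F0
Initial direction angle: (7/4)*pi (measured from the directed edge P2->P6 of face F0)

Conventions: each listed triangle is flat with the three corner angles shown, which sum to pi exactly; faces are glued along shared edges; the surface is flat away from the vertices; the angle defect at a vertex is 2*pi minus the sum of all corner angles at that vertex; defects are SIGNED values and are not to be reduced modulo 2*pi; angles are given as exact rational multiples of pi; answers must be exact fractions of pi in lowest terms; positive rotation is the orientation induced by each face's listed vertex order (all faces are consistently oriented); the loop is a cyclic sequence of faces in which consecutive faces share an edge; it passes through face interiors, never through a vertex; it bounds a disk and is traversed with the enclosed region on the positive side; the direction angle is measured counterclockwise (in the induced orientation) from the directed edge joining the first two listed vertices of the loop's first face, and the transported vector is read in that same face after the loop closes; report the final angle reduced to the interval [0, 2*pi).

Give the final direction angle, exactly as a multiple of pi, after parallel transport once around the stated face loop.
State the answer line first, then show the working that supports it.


Answer: final direction angle = (7/4)*pi

enclosed vertex P6: corner angles sum to 2*pi, defect = 2*pi - 2*pi = 0
holonomy = initial angle + sum of enclosed defects (mod 2*pi), positive in the induced orientation
final angle = (7/4)*pi + 0 = (7/4)*pi (mod 2*pi)


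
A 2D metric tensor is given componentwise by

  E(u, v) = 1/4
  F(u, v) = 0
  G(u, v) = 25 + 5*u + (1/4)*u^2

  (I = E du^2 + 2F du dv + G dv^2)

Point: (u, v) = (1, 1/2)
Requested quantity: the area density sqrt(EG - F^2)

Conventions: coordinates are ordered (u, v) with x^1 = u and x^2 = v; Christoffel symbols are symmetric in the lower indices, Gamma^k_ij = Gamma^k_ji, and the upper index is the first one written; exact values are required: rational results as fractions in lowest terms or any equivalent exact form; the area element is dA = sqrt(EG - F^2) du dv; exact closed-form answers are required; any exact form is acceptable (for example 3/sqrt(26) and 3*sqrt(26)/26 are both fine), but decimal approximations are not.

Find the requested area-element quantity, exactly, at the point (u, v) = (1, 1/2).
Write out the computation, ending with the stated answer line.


E = 1/4, F = 0, G = 121/4; EG - F^2 = 121/16

Answer: sqrt(EG - F^2) = 11/4


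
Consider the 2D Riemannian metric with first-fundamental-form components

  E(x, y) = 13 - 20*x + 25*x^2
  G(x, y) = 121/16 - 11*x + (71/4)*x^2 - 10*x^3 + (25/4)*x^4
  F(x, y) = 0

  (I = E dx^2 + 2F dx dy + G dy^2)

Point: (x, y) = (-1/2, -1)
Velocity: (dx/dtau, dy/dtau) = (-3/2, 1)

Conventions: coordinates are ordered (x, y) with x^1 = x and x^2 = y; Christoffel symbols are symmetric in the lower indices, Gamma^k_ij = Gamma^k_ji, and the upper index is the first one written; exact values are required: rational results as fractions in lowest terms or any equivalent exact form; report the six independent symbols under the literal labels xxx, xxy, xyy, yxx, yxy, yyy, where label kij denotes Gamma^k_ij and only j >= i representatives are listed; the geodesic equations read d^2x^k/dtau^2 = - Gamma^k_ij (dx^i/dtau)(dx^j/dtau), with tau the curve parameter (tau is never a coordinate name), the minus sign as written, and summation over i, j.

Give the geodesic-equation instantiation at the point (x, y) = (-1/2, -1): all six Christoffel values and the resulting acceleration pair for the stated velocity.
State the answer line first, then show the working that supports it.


Answer: Gamma_xxx = -10/13, Gamma_xxy = 0, Gamma_xyy = 35/52, Gamma_yxx = 0, Gamma_yxy = -36/35, Gamma_yyy = 0; accelerations (d^2x/dtau^2, d^2y/dtau^2) = (55/52, -108/35)

E = 117/4, F = 0, G = 1225/64 at the point
E_x = -45, E_y = 0, F_x = 0, F_y = 0, G_x = -315/8, G_y = 0
EG - F^2 = 143325/256;  g^inv = (256/143325) * [[1225/64, 0], [0, 117/4]]
first-kind symbols [ij,l] = (1/2)(d_i g_jl + d_j g_il - d_l g_ij): [xx,x] = E_x/2 = -45/2, [xx,y] = F_x - E_y/2 = 0, [xy,x] = E_y/2 = 0, [xy,y] = G_x/2 = -315/16, [yy,x] = F_y - G_x/2 = 315/16, [yy,y] = G_y/2 = 0
Gamma^x_ij = (G*[ij,x] - F*[ij,y])/(EG - F^2), Gamma^y_ij = (E*[ij,y] - F*[ij,x])/(EG - F^2)
Gamma_xxx = -10/13, Gamma_xxy = 0, Gamma_xyy = 35/52, Gamma_yxx = 0, Gamma_yxy = -36/35, Gamma_yyy = 0
d^2x/dtau^2 = -(Gamma_xxx*(-3/2)^2 + 2*Gamma_xxy*(-3/2)*(1) + Gamma_xyy*(1)^2) = 55/52
d^2y/dtau^2 = -(Gamma_yxx*(-3/2)^2 + 2*Gamma_yxy*(-3/2)*(1) + Gamma_yyy*(1)^2) = -108/35


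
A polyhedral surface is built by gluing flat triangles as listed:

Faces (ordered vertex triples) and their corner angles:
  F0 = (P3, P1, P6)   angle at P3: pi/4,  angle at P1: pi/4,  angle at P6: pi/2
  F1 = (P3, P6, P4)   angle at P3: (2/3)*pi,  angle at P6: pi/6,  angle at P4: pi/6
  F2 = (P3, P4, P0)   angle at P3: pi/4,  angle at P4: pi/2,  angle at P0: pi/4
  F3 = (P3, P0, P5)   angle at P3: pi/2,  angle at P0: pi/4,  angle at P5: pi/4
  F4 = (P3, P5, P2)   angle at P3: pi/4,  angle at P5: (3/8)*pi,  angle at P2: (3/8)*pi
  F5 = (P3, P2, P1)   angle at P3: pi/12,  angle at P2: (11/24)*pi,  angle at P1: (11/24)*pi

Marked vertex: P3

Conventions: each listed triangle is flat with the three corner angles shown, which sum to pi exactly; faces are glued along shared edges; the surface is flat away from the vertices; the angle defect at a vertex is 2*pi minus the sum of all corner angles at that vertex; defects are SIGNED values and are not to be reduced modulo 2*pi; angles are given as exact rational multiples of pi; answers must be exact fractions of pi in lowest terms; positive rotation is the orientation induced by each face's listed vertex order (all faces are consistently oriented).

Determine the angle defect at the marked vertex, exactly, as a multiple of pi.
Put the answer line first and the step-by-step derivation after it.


Answer: defect(P3) = 0

Sum of corner angles at P3: 2*pi
defect = 2*pi - 2*pi


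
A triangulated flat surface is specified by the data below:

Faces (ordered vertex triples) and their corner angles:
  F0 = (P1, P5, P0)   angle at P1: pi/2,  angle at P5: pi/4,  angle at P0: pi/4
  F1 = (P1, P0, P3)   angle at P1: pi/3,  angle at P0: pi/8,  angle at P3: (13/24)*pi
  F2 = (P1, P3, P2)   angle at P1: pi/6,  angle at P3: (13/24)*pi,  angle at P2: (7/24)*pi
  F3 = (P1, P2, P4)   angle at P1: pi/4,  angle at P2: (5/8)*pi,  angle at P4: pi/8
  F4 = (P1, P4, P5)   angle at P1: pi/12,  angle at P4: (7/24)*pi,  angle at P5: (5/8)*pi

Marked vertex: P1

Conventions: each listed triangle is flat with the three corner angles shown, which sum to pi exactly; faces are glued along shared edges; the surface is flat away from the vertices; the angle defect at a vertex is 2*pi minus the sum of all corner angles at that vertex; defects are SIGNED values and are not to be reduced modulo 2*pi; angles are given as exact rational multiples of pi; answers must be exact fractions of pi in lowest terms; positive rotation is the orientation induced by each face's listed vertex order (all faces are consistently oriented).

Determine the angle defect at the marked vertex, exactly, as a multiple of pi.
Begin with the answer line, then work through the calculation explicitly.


Answer: defect(P1) = (2/3)*pi

Sum of corner angles at P1: (4/3)*pi
defect = 2*pi - (4/3)*pi


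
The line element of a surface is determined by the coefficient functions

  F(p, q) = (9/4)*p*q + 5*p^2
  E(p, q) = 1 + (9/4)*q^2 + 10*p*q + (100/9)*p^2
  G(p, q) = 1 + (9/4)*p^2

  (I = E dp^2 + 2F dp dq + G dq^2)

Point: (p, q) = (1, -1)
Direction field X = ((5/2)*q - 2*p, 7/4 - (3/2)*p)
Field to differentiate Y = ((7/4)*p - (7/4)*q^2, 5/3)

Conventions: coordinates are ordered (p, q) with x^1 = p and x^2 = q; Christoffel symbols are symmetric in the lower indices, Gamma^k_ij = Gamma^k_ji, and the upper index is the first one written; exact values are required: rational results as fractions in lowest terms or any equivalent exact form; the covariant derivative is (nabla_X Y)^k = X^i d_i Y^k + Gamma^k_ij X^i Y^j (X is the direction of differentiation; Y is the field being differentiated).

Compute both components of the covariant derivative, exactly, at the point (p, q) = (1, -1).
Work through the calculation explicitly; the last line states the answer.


E = 157/36, F = 11/4, G = 13/4 at the point
E_p = 110/9, E_q = 11/2, F_p = 31/4, F_q = 9/4, G_p = 9/2, G_q = 0
EG - F^2 = 119/18;  g^inv = (18/119) * [[13/4, -11/4], [-11/4, 157/36]]
first-kind symbols [ij,l] = (1/2)(d_i g_jl + d_j g_il - d_l g_ij): [pp,p] = E_p/2 = 55/9, [pp,q] = F_p - E_q/2 = 5, [pq,p] = E_q/2 = 11/4, [pq,q] = G_p/2 = 9/4, [qq,p] = F_q - G_p/2 = 0, [qq,q] = G_q/2 = 0
Gamma^p_ij = (G*[ij,p] - F*[ij,q])/(EG - F^2), Gamma^q_ij = (E*[ij,q] - F*[ij,p])/(EG - F^2)
Gamma_ppp = 110/119, Gamma_ppq = 99/238, Gamma_pqq = 0, Gamma_qpp = 90/119, Gamma_qpq = 81/238, Gamma_qqq = 0
X = (-9/2, 1/4), Y = (0, 5/3) at the point

Answer: (nabla_X Y)^p = -4817/476, (nabla_X Y)^q = -1215/476


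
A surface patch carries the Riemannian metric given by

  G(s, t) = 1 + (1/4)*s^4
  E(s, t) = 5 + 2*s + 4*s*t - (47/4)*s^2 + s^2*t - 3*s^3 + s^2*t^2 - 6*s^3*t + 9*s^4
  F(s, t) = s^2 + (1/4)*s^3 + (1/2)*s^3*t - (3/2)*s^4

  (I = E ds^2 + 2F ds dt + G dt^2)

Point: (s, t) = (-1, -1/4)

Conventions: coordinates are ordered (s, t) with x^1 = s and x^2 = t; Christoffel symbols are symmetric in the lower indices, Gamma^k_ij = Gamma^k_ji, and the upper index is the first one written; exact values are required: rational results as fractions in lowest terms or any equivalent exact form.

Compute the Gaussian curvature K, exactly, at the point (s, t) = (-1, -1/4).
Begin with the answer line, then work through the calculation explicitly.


Answer: K = -256/2025

E = 41/16, F = -5/8, G = 5/4, EG - F^2 = 45/16 at the point
E_s = -125/8, E_t = 5/2, F_s = 35/8, F_t = -1/2, G_s = -1, G_t = 0
E_tt = 2, F_st = 3/2, G_ss = 3
By Brioschi, K is (det M1 - det M2) divided by (EG - F^2) squared.
M1 = [[-E_tt/2 + F_st - G_ss/2, E_s/2, F_s - E_t/2], [F_t - G_s/2, E, F], [G_t/2, F, G]] = [[-1, -125/16, 25/8], [0, 41/16, -5/8], [0, -5/8, 5/4]]; det M1 = -45/16
M2 = [[0, E_t/2, G_s/2], [E_t/2, E, F], [G_s/2, F, G]] = [[0, 5/4, -1/2], [5/4, 41/16, -5/8], [-1/2, -5/8, 5/4]]; det M2 = -29/16
det M1 - det M2 = -1; K = -1 / (45/16)^2 = -256/2025


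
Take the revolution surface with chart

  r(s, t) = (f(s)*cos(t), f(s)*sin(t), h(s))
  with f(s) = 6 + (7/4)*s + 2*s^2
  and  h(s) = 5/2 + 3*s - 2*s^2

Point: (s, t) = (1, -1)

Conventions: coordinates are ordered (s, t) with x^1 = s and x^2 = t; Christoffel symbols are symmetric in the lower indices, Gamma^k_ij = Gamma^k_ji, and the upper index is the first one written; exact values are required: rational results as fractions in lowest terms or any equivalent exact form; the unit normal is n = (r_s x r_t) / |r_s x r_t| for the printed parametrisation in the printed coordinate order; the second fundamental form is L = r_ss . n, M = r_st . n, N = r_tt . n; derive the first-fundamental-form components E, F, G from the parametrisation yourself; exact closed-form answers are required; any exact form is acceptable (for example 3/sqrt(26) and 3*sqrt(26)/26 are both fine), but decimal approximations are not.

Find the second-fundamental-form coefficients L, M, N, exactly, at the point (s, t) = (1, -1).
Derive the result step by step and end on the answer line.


f = 39/4, f' = 23/4, f'' = 4, h' = -1, h'' = -4
E = 545/16, F = 0, G = 1521/16; answer radicand W^2 = 545/16
unnormalised second-form numerators: l = -19, m = 0, n = -39/4; L = l/sqrt(545/16), and similarly M = m/sqrt(W^2), N = n/sqrt(W^2)

Answer: L = -76*sqrt(545)/545, M = 0, N = -39*sqrt(545)/545
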